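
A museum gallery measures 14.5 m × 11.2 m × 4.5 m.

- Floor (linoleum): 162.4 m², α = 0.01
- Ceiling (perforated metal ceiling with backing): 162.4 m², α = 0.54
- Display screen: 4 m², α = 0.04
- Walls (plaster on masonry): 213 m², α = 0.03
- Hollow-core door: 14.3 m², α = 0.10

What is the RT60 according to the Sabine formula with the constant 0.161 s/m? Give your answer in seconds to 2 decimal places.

Summing Sᵢαᵢ: 1.624 + 87.696 + 0.160 + 6.390 + 1.430 → A = 97.300 sabins.
Room volume: 730.8 m³.
RT60 = 0.161 · V / A = 0.161 × 730.8 / 97.300 = 1.21 s.

1.21 seconds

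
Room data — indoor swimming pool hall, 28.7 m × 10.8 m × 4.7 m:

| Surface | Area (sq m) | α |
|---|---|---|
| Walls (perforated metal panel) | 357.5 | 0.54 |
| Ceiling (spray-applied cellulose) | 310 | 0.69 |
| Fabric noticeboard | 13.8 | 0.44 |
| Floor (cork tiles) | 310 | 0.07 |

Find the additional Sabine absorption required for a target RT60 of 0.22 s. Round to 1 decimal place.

Summing Sᵢαᵢ: 193.050 + 213.900 + 6.072 + 21.700 → A₁ = 434.722 sabins.
V = 1456.812 m³. Required absorption A₂ = 0.161 × 1456.812 / 0.22 = 1066.122 sabins.
Additional absorption ΔA = 1066.122 − 434.722 = 631.4 sabins.

631.4 sabins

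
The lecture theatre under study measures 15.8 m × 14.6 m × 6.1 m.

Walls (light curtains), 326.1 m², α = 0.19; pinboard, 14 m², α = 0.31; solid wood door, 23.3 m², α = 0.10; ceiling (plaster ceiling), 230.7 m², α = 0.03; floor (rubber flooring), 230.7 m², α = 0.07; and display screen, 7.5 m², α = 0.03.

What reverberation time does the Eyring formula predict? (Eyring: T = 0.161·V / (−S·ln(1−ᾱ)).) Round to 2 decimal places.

S = Σ Sᵢ = 832.3 m².
Σ(Sᵢαᵢ) = 326.1×0.19 + 14×0.31 + 23.3×0.10 + 230.7×0.03 + 230.7×0.07 + 7.5×0.03 = 91.924.
ᾱ = 91.924 / 832.3 = 0.1104.
Eyring denominator: −S ln(1−ᾱ) = 97.365.
V = 15.8 × 14.6 × 6.1 = 1407.148 m³.
RT60 = 0.161 × 1407.148 / 97.365 = 2.33 s.

2.33 s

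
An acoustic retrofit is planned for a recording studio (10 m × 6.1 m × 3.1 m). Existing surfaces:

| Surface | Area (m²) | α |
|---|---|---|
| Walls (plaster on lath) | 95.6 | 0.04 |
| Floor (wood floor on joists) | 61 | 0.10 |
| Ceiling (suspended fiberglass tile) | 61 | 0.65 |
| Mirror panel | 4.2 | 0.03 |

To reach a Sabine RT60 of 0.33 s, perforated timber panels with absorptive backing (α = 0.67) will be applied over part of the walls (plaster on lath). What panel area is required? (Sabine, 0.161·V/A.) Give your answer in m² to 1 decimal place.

67.6

Summing Sᵢαᵢ: 3.824 + 6.100 + 39.650 + 0.126 → A₁ = 49.700 sabins.
V = 189.1 m³. Target absorption A₂ = 0.161 × 189.1 / 0.33 = 92.258 sabins.
ΔA needed = 92.258 − 49.700 = 42.558 sabins.
Each m² of panel replacing the walls (plaster on lath) adds (0.67 − 0.04) = 0.63 sabins.
Panel area = 42.558 / 0.63 = 67.6 m².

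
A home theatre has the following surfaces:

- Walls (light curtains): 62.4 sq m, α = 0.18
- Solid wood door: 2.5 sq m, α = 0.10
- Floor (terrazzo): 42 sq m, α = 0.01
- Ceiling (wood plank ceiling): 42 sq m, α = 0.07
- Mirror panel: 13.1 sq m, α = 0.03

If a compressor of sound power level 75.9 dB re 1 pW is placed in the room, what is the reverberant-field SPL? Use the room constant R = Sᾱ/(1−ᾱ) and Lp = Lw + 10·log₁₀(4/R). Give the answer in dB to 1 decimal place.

A = 15.235 sabins; S = 162.0 sq m.
ᾱ = 0.0940, so room constant R = A/(1−ᾱ) = 16.816 sq m.
Lp = 75.9 + 10·log₁₀(4/16.816) = 75.9 + (-6.24) = 69.7 dB.

69.7 dB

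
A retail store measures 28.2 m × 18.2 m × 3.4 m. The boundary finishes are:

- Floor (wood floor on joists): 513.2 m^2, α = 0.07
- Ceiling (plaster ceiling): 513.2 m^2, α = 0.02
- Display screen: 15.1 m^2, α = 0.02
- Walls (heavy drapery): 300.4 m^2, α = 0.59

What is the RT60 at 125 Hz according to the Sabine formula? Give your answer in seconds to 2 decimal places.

1.26 seconds

A = Σ Sᵢαᵢ = 513.2*0.07 + 513.2*0.02 + 15.1*0.02 + 300.4*0.59 = 223.726 sabins.
Room volume: 1745.016 m³.
RT60 = 0.161 · V / A = 0.161 × 1745.016 / 223.726 = 1.26 s.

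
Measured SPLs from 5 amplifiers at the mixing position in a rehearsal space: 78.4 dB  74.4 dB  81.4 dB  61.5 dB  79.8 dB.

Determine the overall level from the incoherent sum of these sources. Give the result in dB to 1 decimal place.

Sum in the linear (power) domain: Σ 10^(Lᵢ/10) = 10^(78.4/10) + 10^(74.4/10) + 10^(81.4/10) + 10^(61.5/10) + 10^(79.8/10) = 3.317e+08.
Back to dB: 10·log₁₀ Σ = 85.2 dB.

85.2 dB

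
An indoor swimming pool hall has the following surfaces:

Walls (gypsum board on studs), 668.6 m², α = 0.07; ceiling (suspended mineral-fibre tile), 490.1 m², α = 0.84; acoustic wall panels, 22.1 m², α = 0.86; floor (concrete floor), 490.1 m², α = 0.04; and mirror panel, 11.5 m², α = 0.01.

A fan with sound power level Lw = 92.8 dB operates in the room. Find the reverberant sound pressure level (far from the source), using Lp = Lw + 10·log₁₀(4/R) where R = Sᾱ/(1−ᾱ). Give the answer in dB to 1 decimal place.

70.3 dB

A = 497.211 sabins; S = 1682.4 m².
ᾱ = 497.211/1682.4 = 0.2955; R = Sᾱ/(1−ᾱ) = 497.211/(1−0.2955) = 705.764 m².
Lp = 92.8 + 10·log₁₀(4/705.764) = 92.8 + (-22.47) = 70.3 dB.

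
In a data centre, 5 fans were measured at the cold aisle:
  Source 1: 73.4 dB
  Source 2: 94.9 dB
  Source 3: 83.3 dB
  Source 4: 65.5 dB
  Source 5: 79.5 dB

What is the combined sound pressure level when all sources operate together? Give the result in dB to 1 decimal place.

Sum in the linear (power) domain: Σ 10^(Lᵢ/10) = 10^(73.4/10) + 10^(94.9/10) + 10^(83.3/10) + 10^(65.5/10) + 10^(79.5/10) = 3.419e+09.
Back to dB: 10·log₁₀ Σ = 95.3 dB.

95.3 dB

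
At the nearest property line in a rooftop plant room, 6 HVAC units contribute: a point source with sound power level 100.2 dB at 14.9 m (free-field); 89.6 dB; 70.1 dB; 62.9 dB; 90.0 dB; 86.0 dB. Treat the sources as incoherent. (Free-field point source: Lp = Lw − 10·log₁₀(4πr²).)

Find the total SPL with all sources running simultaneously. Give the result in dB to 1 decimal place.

93.7 dB

Source at 14.9 m: Lp = 100.2 − 10·log₁₀(4π·14.9²) = 100.2 − 10·log₁₀(2789.860) = 65.7 dB.
Sum in the linear (power) domain: Σ 10^(Lᵢ/10) = 10^(65.7/10) + 10^(89.6/10) + 10^(70.1/10) + 10^(62.9/10) + 10^(90.0/10) + 10^(86.0/10) = 2.326e+09.
Combined level = 10 log₁₀(2.326e+09) = 93.7 dB.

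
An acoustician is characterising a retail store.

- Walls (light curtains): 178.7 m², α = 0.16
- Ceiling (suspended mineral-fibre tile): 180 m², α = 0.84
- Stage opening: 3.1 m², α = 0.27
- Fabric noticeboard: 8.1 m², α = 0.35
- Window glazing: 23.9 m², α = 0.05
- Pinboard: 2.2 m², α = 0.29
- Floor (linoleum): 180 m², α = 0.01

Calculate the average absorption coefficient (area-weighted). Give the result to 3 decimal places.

0.325

S = Σ Sᵢ = 178.7 + 180 + 3.1 + 8.1 + 23.9 + 2.2 + 180 = 576.0 m².
A = 178.7·0.16 + 180·0.84 + 3.1·0.27 + 8.1·0.35 + 23.9·0.05 + 2.2·0.29 + 180·0.01 = 187.097 sabins.
ᾱ = 187.097 / 576.0 = 0.325.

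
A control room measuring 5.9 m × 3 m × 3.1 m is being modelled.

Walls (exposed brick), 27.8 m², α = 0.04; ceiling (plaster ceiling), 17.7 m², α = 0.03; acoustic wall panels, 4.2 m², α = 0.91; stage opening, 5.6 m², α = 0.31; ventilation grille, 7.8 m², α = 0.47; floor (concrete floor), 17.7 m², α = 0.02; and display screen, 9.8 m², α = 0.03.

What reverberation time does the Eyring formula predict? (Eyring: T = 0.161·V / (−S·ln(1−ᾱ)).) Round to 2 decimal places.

0.72 sec

Total surface area S = 27.8 + 17.7 + 4.2 + 5.6 + 7.8 + 17.7 + 9.8 = 90.6 m².
Absorption A = 27.8·0.04 + 17.7·0.03 + 4.2·0.91 + 5.6·0.31 + 7.8·0.47 + 17.7·0.02 + 9.8·0.03 = 11.515 sabins.
Mean coefficient ᾱ = A/S = 0.1271.
−S·ln(1−ᾱ) = −90.6 × ln(1 − 0.1271) = 12.316.
V = 5.9 × 3 × 3.1 = 54.87 m³.
T = 0.161·V/[−S·ln(1−ᾱ)] = 0.161·54.87/12.316 = 0.72 s.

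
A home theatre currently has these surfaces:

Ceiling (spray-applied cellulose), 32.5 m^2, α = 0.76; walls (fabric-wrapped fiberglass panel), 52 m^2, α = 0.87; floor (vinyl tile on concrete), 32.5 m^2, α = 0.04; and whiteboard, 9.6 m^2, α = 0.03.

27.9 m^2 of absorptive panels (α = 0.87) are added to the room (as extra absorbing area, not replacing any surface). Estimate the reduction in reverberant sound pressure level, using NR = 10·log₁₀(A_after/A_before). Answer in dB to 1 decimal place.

1.3 dB

Summing Sᵢαᵢ: 24.700 + 45.240 + 1.300 + 0.288 → A_before = 71.528 sabins.
Added absorption = 27.9 × 0.87 = 24.273 sabins.
A_after = 71.528 + 24.273 = 95.801 sabins.
NR = 10·log₁₀(95.801/71.528) = 1.3 dB.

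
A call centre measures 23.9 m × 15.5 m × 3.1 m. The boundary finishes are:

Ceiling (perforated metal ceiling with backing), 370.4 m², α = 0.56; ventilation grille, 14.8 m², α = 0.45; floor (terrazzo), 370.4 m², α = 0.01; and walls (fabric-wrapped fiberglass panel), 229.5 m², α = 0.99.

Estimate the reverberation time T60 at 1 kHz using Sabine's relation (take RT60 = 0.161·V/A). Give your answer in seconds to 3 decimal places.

A = Σ Sᵢαᵢ = 370.4*0.56 + 14.8*0.45 + 370.4*0.01 + 229.5*0.99 = 444.993 sabins.
Room volume: 1148.395 m³.
Sabine: RT60 = 0.161 × 1148.395 / 444.993 = 0.415 s.

0.415 seconds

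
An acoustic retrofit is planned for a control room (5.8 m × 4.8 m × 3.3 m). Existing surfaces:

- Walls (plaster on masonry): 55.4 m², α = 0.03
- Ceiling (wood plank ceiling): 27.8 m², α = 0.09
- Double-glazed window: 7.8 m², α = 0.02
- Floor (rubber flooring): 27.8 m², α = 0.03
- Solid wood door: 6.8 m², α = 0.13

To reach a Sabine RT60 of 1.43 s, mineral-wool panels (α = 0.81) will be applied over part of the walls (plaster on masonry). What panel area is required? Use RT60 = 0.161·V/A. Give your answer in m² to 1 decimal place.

5.5

Total absorption A₁ = 55.4*0.03 + 27.8*0.09 + 7.8*0.02 + 27.8*0.03 + 6.8*0.13
  = 1.662 + 2.502 + 0.156 + 0.834 + 0.884 = 6.038 m² sabins.
V = 91.872 m³. Target absorption A₂ = 0.161 × 91.872 / 1.43 = 10.344 sabins.
Absorption to add: 10.344 − 6.038 = 4.306 sabins.
Net gain per m²: Δα = 0.81 − 0.03 = 0.78.
Panel area = 4.306 / 0.78 = 5.5 m².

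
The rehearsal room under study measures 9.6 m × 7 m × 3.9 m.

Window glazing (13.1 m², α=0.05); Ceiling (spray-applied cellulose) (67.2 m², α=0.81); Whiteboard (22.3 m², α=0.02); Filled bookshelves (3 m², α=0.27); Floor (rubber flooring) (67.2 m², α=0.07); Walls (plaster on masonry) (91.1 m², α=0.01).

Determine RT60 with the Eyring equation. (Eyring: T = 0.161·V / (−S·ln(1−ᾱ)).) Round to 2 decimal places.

0.60 s

Total surface area S = 13.1 + 67.2 + 22.3 + 3 + 67.2 + 91.1 = 263.9 m².
Σ(Sᵢαᵢ) = 13.1·0.05 + 67.2·0.81 + 22.3·0.02 + 3·0.27 + 67.2·0.07 + 91.1·0.01 = 61.958.
ᾱ = 61.958 / 263.9 = 0.2348.
−S·ln(1−ᾱ) = −263.9 × ln(1 − 0.2348) = 70.624.
V = 9.6 × 7 × 3.9 = 262.08 m³.
RT60 = 0.161 × 262.08 / 70.624 = 0.60 s.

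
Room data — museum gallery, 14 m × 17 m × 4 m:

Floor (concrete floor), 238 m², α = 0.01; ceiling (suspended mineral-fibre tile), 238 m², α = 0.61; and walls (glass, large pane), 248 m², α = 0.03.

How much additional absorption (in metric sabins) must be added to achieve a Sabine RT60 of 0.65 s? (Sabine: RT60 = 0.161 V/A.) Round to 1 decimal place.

Equivalent absorption area: A₁ = 238×0.01 + 238×0.61 + 248×0.03 = 155.000 m².
For T = 0.65 s, need A₂ = 0.161·V/T = 0.161·952/0.65 = 235.803 sabins.
Additional absorption ΔA = 235.803 − 155.000 = 80.8 sabins.

80.8 sabins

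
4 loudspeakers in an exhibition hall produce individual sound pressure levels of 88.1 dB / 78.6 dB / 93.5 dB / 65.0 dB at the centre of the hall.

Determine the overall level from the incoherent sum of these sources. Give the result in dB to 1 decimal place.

Converting to relative power and adding: 10^(88.1/10) + 10^(78.6/10) + 10^(93.5/10) + 10^(65.0/10) = 2.96e+09.
Combined level = 10 log₁₀(2.96e+09) = 94.7 dB.

94.7 dB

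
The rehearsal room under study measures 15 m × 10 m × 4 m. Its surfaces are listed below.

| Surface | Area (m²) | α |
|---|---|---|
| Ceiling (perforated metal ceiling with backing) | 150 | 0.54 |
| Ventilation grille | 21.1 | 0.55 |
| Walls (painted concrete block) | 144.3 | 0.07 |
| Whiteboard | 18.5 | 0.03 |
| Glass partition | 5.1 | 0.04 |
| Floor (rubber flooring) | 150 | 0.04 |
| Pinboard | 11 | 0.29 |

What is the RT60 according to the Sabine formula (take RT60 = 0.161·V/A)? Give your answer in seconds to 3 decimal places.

Summing Sᵢαᵢ: 81.000 + 11.605 + 10.101 + 0.555 + 0.204 + 6.000 + 3.190 → A = 112.655 sabins.
V = 15·10·4 = 600 m³.
T = 0.161 V/A = 0.161·600/112.655 = 0.857 s.

0.857 seconds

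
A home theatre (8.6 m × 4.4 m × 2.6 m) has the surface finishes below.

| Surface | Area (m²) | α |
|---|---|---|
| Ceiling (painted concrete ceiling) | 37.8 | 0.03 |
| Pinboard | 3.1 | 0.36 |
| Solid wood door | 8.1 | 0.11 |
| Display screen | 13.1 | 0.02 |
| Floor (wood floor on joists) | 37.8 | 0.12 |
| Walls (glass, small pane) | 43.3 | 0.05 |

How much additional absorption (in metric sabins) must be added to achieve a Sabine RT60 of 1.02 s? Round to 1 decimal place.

5.4 sabins

Equivalent absorption area: A₁ = 37.8·0.03 + 3.1·0.36 + 8.1·0.11 + 13.1·0.02 + 37.8·0.12 + 43.3·0.05 = 10.104 m².
Target A₂ = 0.161·98.384/1.02 = 15.529 sabins (V = 98.384 m³).
ΔA = A₂ − A₁ = 15.529 − 10.104 = 5.4 sabins.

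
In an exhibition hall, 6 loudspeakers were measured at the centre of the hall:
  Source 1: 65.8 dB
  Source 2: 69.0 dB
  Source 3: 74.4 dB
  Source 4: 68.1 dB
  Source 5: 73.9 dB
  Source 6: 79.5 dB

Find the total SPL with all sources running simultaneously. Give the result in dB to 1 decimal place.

82.0 dB

Sum in the linear (power) domain: Σ 10^(Lᵢ/10) = 10^(65.8/10) + 10^(69.0/10) + 10^(74.4/10) + 10^(68.1/10) + 10^(73.9/10) + 10^(79.5/10) = 1.594e+08.
L_total = 10·log₁₀(1.594e+08) = 82.0 dB.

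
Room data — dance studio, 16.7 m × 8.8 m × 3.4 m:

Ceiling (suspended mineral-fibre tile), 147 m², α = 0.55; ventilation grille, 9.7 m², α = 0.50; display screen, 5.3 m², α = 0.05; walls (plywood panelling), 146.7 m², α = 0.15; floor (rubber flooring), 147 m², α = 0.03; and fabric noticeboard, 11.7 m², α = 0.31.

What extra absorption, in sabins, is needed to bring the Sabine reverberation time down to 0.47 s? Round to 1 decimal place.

55.2 sabins

Summing Sᵢαᵢ: 80.850 + 4.850 + 0.265 + 22.005 + 4.410 + 3.627 → A₁ = 116.007 sabins.
For T = 0.47 s, need A₂ = 0.161·V/T = 0.161·499.664/0.47 = 171.161 sabins.
ΔA = A₂ − A₁ = 171.161 − 116.007 = 55.2 sabins.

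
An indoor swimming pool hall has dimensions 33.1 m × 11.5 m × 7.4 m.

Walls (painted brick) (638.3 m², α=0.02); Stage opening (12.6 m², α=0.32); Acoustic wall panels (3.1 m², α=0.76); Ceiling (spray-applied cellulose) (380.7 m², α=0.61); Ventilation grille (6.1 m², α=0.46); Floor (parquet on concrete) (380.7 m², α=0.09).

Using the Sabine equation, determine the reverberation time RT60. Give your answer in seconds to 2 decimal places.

A = Σ Sᵢαᵢ = 638.3×0.02 + 12.6×0.32 + 3.1×0.76 + 380.7×0.61 + 6.1×0.46 + 380.7×0.09 = 288.450 sabins.
Volume V = 33.1 × 11.5 × 7.4 = 2816.81 m³.
RT60 = 0.161 · V / A = 0.161 × 2816.81 / 288.450 = 1.57 s.

1.57 sec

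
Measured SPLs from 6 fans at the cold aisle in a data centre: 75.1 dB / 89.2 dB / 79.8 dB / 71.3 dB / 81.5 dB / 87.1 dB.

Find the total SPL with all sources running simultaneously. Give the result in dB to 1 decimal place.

92.1 dB

Converting to relative power and adding: 10^(75.1/10) + 10^(89.2/10) + 10^(79.8/10) + 10^(71.3/10) + 10^(81.5/10) + 10^(87.1/10) = 1.627e+09.
Back to dB: 10·log₁₀ Σ = 92.1 dB.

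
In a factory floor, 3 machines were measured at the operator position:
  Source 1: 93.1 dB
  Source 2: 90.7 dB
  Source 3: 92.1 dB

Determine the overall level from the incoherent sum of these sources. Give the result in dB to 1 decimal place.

96.8 dB

Converting to relative power and adding: 10^(93.1/10) + 10^(90.7/10) + 10^(92.1/10) = 4.838e+09.
L_total = 10·log₁₀(4.838e+09) = 96.8 dB.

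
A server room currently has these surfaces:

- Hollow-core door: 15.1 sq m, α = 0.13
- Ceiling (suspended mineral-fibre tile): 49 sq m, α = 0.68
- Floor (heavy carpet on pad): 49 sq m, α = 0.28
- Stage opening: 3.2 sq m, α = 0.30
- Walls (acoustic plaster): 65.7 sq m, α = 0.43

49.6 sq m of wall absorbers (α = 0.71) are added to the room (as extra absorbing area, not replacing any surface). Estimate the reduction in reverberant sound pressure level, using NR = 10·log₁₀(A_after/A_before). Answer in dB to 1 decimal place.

Summing Sᵢαᵢ: 1.963 + 33.320 + 13.720 + 0.960 + 28.251 → A_before = 78.214 sabins.
Added absorption = 49.6 × 0.71 = 35.216 sabins.
A_after = 78.214 + 35.216 = 113.430 sabins.
Reduction = 10 log₁₀(A_after/A_before) = 10 log₁₀(1.4503) = 1.6 dB.

1.6 dB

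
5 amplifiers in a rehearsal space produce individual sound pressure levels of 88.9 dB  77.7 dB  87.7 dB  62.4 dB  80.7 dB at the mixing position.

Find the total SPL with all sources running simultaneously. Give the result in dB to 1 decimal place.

91.9 dB

Σ 10^(Lᵢ/10) = 1.543e+09.
Back to dB: 10·log₁₀ Σ = 91.9 dB.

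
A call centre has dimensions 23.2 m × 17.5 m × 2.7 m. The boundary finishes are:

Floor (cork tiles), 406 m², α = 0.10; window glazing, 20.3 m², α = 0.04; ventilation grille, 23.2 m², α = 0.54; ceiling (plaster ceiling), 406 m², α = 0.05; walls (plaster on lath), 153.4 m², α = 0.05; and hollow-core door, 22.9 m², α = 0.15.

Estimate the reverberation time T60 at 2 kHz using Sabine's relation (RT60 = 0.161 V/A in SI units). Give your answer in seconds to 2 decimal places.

Summing Sᵢαᵢ: 40.600 + 0.812 + 12.528 + 20.300 + 7.670 + 3.435 → A = 85.345 sabins.
V = 23.2·17.5·2.7 = 1096.2 m³.
RT60 = 0.161 · V / A = 0.161 × 1096.2 / 85.345 = 2.07 s.

2.07 sec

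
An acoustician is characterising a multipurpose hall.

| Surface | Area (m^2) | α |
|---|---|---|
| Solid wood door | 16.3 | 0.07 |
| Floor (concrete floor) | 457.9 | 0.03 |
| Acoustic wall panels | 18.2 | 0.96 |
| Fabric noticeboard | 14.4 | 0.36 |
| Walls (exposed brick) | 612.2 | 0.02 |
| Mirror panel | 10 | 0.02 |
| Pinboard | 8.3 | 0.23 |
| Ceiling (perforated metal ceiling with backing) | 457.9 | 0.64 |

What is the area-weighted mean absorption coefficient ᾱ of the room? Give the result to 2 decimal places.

0.22

S = Σ Sᵢ = 16.3 + 457.9 + 18.2 + 14.4 + 612.2 + 10 + 8.3 + 457.9 = 1595.2 m^2.
Σ(Sᵢαᵢ) = 16.3·0.07 + 457.9·0.03 + 18.2·0.96 + 14.4·0.36 + 612.2·0.02 + 10·0.02 + 8.3·0.23 + 457.9·0.64 = 344.943.
ᾱ = A/S = 0.22.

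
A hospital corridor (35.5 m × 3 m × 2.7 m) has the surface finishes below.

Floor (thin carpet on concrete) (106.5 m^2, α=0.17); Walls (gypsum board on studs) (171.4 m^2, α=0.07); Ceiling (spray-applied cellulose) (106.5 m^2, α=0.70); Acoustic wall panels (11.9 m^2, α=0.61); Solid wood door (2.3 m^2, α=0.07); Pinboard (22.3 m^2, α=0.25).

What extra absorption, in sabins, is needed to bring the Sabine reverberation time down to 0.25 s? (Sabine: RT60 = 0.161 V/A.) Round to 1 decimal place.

67.5 sabins

Summing Sᵢαᵢ: 18.105 + 11.998 + 74.550 + 7.259 + 0.161 + 5.575 → A₁ = 117.648 sabins.
For T = 0.25 s, need A₂ = 0.161·V/T = 0.161·287.55/0.25 = 185.182 sabins.
ΔA = A₂ − A₁ = 185.182 − 117.648 = 67.5 sabins.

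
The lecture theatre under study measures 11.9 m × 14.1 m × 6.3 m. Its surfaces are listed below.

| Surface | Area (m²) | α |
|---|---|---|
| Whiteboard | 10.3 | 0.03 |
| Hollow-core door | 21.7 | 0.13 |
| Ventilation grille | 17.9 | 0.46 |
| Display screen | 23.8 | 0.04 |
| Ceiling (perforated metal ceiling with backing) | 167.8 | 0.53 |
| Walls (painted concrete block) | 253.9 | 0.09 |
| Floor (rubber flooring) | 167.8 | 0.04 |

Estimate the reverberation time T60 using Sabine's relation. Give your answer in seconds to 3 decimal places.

Total absorption A = 10.3*0.03 + 21.7*0.13 + 17.9*0.46 + 23.8*0.04 + 167.8*0.53 + 253.9*0.09 + 167.8*0.04
  = 0.309 + 2.821 + 8.234 + 0.952 + 88.934 + 22.851 + 6.712 = 130.813 m² sabins.
Volume V = 11.9 × 14.1 × 6.3 = 1057.077 m³.
RT60 = 0.161 · V / A = 0.161 × 1057.077 / 130.813 = 1.301 s.

1.301 s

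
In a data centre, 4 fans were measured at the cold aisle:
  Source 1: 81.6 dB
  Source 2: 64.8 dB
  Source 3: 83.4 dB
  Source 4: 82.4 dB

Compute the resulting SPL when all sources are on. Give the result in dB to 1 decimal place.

87.3 dB

Sum in the linear (power) domain: Σ 10^(Lᵢ/10) = 10^(81.6/10) + 10^(64.8/10) + 10^(83.4/10) + 10^(82.4/10) = 5.401e+08.
Back to dB: 10·log₁₀ Σ = 87.3 dB.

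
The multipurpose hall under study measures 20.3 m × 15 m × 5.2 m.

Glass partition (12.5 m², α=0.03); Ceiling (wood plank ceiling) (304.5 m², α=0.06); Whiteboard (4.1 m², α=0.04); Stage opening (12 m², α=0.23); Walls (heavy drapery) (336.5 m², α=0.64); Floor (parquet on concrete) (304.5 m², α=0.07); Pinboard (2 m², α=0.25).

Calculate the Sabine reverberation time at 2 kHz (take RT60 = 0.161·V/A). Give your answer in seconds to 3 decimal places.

Summing Sᵢαᵢ: 0.375 + 18.270 + 0.164 + 2.760 + 215.360 + 21.315 + 0.500 → A = 258.744 sabins.
Volume V = 20.3 × 15 × 5.2 = 1583.4 m³.
Sabine: RT60 = 0.161 × 1583.4 / 258.744 = 0.985 s.

0.985 seconds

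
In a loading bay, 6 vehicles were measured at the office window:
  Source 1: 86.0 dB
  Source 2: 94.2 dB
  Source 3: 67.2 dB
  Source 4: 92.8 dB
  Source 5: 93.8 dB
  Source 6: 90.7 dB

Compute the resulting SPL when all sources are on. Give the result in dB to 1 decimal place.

99.3 dB

Σ 10^(Lᵢ/10) = 8.513e+09.
L_total = 10·log₁₀(8.513e+09) = 99.3 dB.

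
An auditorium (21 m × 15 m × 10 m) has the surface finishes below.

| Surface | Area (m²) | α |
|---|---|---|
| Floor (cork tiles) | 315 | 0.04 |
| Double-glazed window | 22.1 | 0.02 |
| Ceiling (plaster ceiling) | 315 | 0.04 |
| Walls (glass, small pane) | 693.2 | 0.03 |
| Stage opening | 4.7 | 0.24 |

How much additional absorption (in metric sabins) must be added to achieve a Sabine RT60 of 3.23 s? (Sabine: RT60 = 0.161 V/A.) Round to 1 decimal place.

Equivalent absorption area: A₁ = 315×0.04 + 22.1×0.02 + 315×0.04 + 693.2×0.03 + 4.7×0.24 = 47.566 m².
V = 3150 m³. Required absorption A₂ = 0.161 × 3150 / 3.23 = 157.012 sabins.
Shortfall: 157.012 − 47.566 = 109.4 sabins.

109.4 sabins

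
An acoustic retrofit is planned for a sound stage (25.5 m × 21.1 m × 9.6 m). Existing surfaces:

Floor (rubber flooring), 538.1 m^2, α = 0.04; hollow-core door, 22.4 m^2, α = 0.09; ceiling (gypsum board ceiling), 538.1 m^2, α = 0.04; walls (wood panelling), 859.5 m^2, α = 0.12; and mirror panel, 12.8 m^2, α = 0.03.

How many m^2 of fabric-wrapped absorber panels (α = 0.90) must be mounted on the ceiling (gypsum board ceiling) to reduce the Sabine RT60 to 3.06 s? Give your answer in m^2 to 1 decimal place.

143.2

Total absorption A₁ = 538.1·0.04 + 22.4·0.09 + 538.1·0.04 + 859.5·0.12 + 12.8·0.03
  = 21.524 + 2.016 + 21.524 + 103.140 + 0.384 = 148.588 m^2 sabins.
V = 5165.28 m³. Target absorption A₂ = 0.161 × 5165.28 / 3.06 = 271.768 sabins.
ΔA needed = 271.768 − 148.588 = 123.180 sabins.
Net gain per m^2: Δα = 0.90 − 0.04 = 0.86.
Area = ΔA/Δα = 123.180/0.86 = 143.2 m^2.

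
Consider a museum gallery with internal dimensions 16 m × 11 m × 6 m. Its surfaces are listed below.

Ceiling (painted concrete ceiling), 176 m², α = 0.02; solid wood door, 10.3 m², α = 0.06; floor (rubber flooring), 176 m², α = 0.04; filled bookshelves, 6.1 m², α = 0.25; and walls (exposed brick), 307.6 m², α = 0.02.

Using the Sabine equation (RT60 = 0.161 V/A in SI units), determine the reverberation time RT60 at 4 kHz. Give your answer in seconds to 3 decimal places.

9.017 sec

Total absorption A = 176*0.02 + 10.3*0.06 + 176*0.04 + 6.1*0.25 + 307.6*0.02
  = 3.520 + 0.618 + 7.040 + 1.525 + 6.152 = 18.855 m² sabins.
Room volume: 1056 m³.
T = 0.161 V/A = 0.161·1056/18.855 = 9.017 s.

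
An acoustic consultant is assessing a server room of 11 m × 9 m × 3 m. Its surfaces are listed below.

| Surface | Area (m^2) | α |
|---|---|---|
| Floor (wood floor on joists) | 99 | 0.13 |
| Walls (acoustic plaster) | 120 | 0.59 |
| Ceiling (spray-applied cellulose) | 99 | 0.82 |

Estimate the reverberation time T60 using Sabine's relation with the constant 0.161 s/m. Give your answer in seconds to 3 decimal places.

Equivalent absorption area: A = 99*0.13 + 120*0.59 + 99*0.82 = 164.850 m^2.
V = 11·9·3 = 297 m³.
T = 0.161 V/A = 0.161·297/164.850 = 0.290 s.

0.290 sec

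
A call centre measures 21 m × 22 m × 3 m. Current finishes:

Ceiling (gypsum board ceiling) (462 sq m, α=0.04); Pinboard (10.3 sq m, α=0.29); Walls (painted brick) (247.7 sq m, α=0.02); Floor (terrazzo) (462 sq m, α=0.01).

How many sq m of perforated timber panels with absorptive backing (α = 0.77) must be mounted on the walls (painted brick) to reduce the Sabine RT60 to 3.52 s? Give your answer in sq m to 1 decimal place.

43.1

Equivalent absorption area: A₁ = 462·0.04 + 10.3·0.29 + 247.7·0.02 + 462·0.01 = 31.041 sq m.
V = 1386 m³. Target absorption A₂ = 0.161 × 1386 / 3.52 = 63.394 sabins.
ΔA needed = 63.394 − 31.041 = 32.353 sabins.
Each sq m of panel replacing the walls (painted brick) adds (0.77 − 0.02) = 0.75 sabins.
Panel area = 32.353 / 0.75 = 43.1 sq m.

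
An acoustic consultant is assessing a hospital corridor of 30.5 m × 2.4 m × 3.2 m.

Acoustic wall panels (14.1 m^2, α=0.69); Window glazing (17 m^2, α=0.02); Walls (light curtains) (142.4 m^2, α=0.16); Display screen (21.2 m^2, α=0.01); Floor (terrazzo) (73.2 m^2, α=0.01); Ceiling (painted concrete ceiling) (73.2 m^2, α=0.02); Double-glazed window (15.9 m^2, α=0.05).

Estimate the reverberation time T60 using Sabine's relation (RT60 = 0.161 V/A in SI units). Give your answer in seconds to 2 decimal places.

1.05 s

Equivalent absorption area: A = 14.1×0.69 + 17×0.02 + 142.4×0.16 + 21.2×0.01 + 73.2×0.01 + 73.2×0.02 + 15.9×0.05 = 36.056 m^2.
Room volume: 234.24 m³.
Sabine: RT60 = 0.161 × 234.24 / 36.056 = 1.05 s.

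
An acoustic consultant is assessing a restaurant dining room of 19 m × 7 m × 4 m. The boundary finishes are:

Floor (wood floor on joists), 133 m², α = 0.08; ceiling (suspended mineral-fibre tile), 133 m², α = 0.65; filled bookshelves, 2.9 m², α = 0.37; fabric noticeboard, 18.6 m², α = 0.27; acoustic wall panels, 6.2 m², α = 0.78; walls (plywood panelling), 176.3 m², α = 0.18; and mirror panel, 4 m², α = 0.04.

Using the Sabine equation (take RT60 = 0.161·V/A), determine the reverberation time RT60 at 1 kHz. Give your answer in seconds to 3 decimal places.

0.612 s

Total absorption A = 133×0.08 + 133×0.65 + 2.9×0.37 + 18.6×0.27 + 6.2×0.78 + 176.3×0.18 + 4×0.04
  = 10.640 + 86.450 + 1.073 + 5.022 + 4.836 + 31.734 + 0.160 = 139.915 m² sabins.
V = 19·7·4 = 532 m³.
RT60 = 0.161 · V / A = 0.161 × 532 / 139.915 = 0.612 s.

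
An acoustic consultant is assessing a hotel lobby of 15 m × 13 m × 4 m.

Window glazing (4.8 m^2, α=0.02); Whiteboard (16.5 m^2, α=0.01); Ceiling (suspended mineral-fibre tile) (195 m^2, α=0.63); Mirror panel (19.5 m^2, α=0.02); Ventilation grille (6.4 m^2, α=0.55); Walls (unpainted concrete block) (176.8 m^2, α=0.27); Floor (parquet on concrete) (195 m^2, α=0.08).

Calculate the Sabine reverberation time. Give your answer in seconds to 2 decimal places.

Equivalent absorption area: A = 4.8*0.02 + 16.5*0.01 + 195*0.63 + 19.5*0.02 + 6.4*0.55 + 176.8*0.27 + 195*0.08 = 190.357 m^2.
Volume V = 15 × 13 × 4 = 780 m³.
Sabine: RT60 = 0.161 × 780 / 190.357 = 0.66 s.

0.66 seconds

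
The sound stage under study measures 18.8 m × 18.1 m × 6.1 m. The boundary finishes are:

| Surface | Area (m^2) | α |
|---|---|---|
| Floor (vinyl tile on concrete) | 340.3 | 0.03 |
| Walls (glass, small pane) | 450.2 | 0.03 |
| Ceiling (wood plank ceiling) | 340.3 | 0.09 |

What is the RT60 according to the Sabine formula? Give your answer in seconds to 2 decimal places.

6.15 seconds

Summing Sᵢαᵢ: 10.209 + 13.506 + 30.627 → A = 54.342 sabins.
Room volume: 2075.708 m³.
Sabine: RT60 = 0.161 × 2075.708 / 54.342 = 6.15 s.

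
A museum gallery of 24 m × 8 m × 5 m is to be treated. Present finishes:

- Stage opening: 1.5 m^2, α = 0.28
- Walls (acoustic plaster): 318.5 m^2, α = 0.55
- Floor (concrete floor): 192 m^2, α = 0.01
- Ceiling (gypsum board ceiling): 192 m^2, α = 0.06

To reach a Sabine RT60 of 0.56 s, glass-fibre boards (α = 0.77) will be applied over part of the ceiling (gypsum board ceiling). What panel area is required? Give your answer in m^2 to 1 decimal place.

Equivalent absorption area: A₁ = 1.5·0.28 + 318.5·0.55 + 192·0.01 + 192·0.06 = 189.035 m^2.
Required A₂ = 0.161·960/0.56 = 276.000 sabins.
Absorption to add: 276.000 − 189.035 = 86.965 sabins.
Net gain per m^2: Δα = 0.77 − 0.06 = 0.71.
Area = ΔA/Δα = 86.965/0.71 = 122.5 m^2.

122.5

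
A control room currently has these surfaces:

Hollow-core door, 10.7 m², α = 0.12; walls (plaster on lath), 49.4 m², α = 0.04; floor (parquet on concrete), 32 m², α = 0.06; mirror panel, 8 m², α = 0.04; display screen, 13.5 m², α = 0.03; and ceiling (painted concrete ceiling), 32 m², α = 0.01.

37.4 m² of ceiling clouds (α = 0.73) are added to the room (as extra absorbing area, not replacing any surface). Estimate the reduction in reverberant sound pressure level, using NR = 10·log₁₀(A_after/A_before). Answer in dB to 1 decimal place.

Equivalent absorption area: A_before = 10.7×0.12 + 49.4×0.04 + 32×0.06 + 8×0.04 + 13.5×0.03 + 32×0.01 = 6.225 m².
Added absorption = 37.4 × 0.73 = 27.302 sabins.
A_after = 6.225 + 27.302 = 33.527 sabins.
NR = 10·log₁₀(33.527/6.225) = 7.3 dB.

7.3 dB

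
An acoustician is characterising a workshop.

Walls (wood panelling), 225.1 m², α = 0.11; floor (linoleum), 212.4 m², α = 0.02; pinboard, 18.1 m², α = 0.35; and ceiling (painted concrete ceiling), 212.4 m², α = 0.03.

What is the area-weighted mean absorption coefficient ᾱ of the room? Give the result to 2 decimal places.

Total surface area S = 668.0 m².
Σ(Sᵢαᵢ) = 225.1*0.11 + 212.4*0.02 + 18.1*0.35 + 212.4*0.03 = 41.716.
ᾱ = A/S = 0.06.

0.06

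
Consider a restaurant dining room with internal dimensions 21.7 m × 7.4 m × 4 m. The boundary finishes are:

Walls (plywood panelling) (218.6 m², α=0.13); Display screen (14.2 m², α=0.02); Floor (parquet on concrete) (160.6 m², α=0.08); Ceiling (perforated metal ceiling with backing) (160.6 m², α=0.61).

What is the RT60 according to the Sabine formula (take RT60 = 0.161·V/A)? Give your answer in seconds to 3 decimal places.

0.741 s

Total absorption A = 218.6*0.13 + 14.2*0.02 + 160.6*0.08 + 160.6*0.61
  = 28.418 + 0.284 + 12.848 + 97.966 = 139.516 m² sabins.
Room volume: 642.32 m³.
Sabine: RT60 = 0.161 × 642.32 / 139.516 = 0.741 s.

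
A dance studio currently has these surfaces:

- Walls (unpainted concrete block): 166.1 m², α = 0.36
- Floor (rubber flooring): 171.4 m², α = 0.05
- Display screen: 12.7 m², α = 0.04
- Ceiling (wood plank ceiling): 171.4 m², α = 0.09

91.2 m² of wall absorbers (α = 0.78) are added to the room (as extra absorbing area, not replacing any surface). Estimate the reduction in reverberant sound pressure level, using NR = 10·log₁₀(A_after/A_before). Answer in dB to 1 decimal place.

2.7 dB

Equivalent absorption area: A_before = 166.1·0.36 + 171.4·0.05 + 12.7·0.04 + 171.4·0.09 = 84.300 m².
Treatment contributes 91.2·0.78 = 71.136 sabins.
A_after = 84.300 + 71.136 = 155.436 sabins.
NR = 10·log₁₀(155.436/84.300) = 2.7 dB.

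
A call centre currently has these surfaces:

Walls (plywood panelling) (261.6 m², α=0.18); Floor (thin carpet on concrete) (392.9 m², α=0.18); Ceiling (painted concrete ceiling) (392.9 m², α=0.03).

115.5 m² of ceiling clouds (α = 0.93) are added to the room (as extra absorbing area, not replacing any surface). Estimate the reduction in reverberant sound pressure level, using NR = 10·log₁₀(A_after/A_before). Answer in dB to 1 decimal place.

2.6 dB

Total absorption A_before = 261.6*0.18 + 392.9*0.18 + 392.9*0.03
  = 47.088 + 70.722 + 11.787 = 129.597 m² sabins.
Added absorption = 115.5 × 0.93 = 107.415 sabins.
A_after = 129.597 + 107.415 = 237.012 sabins.
Reduction = 10 log₁₀(A_after/A_before) = 10 log₁₀(1.8288) = 2.6 dB.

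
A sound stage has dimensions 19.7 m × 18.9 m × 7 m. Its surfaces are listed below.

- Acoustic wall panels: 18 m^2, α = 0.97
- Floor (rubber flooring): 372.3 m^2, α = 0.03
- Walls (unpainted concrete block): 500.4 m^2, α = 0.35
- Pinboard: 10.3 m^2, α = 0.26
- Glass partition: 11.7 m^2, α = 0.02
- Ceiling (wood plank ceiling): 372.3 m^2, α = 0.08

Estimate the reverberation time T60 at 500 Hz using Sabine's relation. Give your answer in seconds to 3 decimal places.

1.775 s

Equivalent absorption area: A = 18×0.97 + 372.3×0.03 + 500.4×0.35 + 10.3×0.26 + 11.7×0.02 + 372.3×0.08 = 236.465 m^2.
Room volume: 2606.31 m³.
T = 0.161 V/A = 0.161·2606.31/236.465 = 1.775 s.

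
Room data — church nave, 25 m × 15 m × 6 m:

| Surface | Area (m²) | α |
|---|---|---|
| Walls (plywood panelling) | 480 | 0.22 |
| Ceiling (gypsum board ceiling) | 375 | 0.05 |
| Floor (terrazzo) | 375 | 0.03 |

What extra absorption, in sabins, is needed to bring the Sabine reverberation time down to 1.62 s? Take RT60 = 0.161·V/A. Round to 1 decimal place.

Total absorption A₁ = 480×0.22 + 375×0.05 + 375×0.03
  = 105.600 + 18.750 + 11.250 = 135.600 m² sabins.
For T = 1.62 s, need A₂ = 0.161·V/T = 0.161·2250/1.62 = 223.611 sabins.
Additional absorption ΔA = 223.611 − 135.600 = 88.0 sabins.

88.0 sabins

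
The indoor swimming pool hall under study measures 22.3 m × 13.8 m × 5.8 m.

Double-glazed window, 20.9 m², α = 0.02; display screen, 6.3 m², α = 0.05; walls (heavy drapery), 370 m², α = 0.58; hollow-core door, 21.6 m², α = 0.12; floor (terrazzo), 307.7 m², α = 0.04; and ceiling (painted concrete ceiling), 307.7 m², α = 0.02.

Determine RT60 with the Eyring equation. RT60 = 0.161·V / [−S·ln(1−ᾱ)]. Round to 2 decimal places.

S = Σ Sᵢ = 1034.2 m².
Absorption A = 20.9×0.02 + 6.3×0.05 + 370×0.58 + 21.6×0.12 + 307.7×0.04 + 307.7×0.02 = 236.387 sabins.
ᾱ = 236.387 / 1034.2 = 0.2286.
Eyring denominator: −S ln(1−ᾱ) = 268.425.
V = 22.3 × 13.8 × 5.8 = 1784.892 m³.
T = 0.161·V/[−S·ln(1−ᾱ)] = 0.161·1784.892/268.425 = 1.07 s.

1.07 seconds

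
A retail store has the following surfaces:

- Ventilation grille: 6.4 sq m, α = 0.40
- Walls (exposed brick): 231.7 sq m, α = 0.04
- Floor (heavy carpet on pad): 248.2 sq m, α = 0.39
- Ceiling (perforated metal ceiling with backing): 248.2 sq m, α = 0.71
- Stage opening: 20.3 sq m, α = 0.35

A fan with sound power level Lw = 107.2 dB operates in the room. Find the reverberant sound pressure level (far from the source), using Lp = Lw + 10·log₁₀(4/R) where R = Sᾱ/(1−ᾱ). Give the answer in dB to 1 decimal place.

A = 291.953 sabins; S = 754.8 sq m.
ᾱ = 291.953/754.8 = 0.3868; R = Sᾱ/(1−ᾱ) = 291.953/(1−0.3868) = 476.114 sq m.
Lp = Lw + 10 log₁₀(4/R) = 107.2 -20.76 = 86.4 dB.

86.4 dB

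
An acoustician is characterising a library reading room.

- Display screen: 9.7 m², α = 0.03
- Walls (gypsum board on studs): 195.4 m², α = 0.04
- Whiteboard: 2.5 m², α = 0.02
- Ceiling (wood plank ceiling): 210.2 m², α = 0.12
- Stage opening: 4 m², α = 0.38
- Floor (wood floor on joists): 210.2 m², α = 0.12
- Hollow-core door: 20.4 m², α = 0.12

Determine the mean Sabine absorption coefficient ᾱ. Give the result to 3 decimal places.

0.096

S = Σ Sᵢ = 9.7 + 195.4 + 2.5 + 210.2 + 4 + 210.2 + 20.4 = 652.4 m².
A = 9.7×0.03 + 195.4×0.04 + 2.5×0.02 + 210.2×0.12 + 4×0.38 + 210.2×0.12 + 20.4×0.12 = 62.573 sabins.
ᾱ = A/S = 0.096.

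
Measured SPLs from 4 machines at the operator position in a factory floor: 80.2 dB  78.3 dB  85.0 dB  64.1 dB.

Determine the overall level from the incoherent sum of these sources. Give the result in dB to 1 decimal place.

86.9 dB

Converting to relative power and adding: 10^(80.2/10) + 10^(78.3/10) + 10^(85.0/10) + 10^(64.1/10) = 4.911e+08.
Combined level = 10 log₁₀(4.911e+08) = 86.9 dB.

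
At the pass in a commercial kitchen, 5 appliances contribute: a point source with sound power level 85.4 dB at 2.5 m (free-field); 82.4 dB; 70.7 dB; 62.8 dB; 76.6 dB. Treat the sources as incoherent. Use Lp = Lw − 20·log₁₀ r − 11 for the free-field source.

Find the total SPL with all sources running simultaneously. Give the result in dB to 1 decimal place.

83.8 dB

Source at 2.5 m: Lp = 85.4 − 20·log₁₀(2.5) − 11 = 66.4 dB.
Converting to relative power and adding: 10^(66.4/10) + 10^(82.4/10) + 10^(70.7/10) + 10^(62.8/10) + 10^(76.6/10) = 2.375e+08.
L_total = 10·log₁₀(2.375e+08) = 83.8 dB.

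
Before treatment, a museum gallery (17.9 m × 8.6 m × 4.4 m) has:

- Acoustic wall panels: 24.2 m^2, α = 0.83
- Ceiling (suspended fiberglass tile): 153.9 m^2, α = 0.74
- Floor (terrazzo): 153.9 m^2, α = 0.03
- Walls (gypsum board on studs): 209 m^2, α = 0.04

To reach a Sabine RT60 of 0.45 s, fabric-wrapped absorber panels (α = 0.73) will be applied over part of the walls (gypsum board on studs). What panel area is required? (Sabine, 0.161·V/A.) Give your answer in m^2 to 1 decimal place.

138.2

Summing Sᵢαᵢ: 20.086 + 113.886 + 4.617 + 8.360 → A₁ = 146.949 sabins.
V = 677.336 m³. Target absorption A₂ = 0.161 × 677.336 / 0.45 = 242.336 sabins.
ΔA needed = 242.336 − 146.949 = 95.387 sabins.
Net gain per m^2: Δα = 0.73 − 0.04 = 0.69.
Area = ΔA/Δα = 95.387/0.69 = 138.2 m^2.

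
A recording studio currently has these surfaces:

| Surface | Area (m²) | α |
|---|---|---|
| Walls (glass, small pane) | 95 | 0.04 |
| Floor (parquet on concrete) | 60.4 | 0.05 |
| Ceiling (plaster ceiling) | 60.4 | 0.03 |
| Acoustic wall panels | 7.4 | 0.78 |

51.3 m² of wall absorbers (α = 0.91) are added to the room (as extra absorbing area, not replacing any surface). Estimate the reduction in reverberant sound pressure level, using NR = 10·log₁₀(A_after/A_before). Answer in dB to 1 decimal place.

Total absorption A_before = 95·0.04 + 60.4·0.05 + 60.4·0.03 + 7.4·0.78
  = 3.800 + 3.020 + 1.812 + 5.772 = 14.404 m² sabins.
Added absorption = 51.3 × 0.91 = 46.683 sabins.
New total A_after = 61.087 sabins.
NR = 10·log₁₀(61.087/14.404) = 6.3 dB.

6.3 dB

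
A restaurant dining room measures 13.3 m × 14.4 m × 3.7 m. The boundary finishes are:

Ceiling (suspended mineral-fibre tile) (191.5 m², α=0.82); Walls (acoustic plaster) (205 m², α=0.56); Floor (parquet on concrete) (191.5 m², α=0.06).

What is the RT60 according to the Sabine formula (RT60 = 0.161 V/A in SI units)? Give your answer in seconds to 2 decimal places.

Total absorption A = 191.5·0.82 + 205·0.56 + 191.5·0.06
  = 157.030 + 114.800 + 11.490 = 283.320 m² sabins.
Volume V = 13.3 × 14.4 × 3.7 = 708.624 m³.
RT60 = 0.161 · V / A = 0.161 × 708.624 / 283.320 = 0.40 s.

0.40 sec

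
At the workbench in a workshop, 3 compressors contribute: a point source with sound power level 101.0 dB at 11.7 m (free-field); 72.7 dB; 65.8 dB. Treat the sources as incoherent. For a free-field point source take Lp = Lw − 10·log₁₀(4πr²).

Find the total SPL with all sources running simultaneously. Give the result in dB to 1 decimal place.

Source at 11.7 m: Lp = 101.0 − 10·log₁₀(4π·11.7²) = 101.0 − 10·log₁₀(1720.210) = 68.6 dB.
Sum in the linear (power) domain: Σ 10^(Lᵢ/10) = 10^(68.6/10) + 10^(72.7/10) + 10^(65.8/10) = 2.967e+07.
L_total = 10·log₁₀(2.967e+07) = 74.7 dB.

74.7 dB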